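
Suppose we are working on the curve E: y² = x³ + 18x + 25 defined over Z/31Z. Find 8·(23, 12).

(14, 13)

Write P = (23, 12).
Repeated addition: build up to 8P.
2P: tangent at (23, 12): λ = (3·23² + 18)/(2·12) ≡ 24/24. 24⁻¹ ≡ 22 (mod 31) since 24·22 = 528 ≡ 1, so λ ≡ 24·22 ≡ 1.
  x = λ² - 23 - 23 = 1 - 46 ≡ 17; y = λ·(23 - 17) - 12 ≡ 25. → (17, 25)
3P: (17, 25) + (23, 12). λ = (12 - 25)/(23 - 17) ≡ 18/6 mod 31. 6⁻¹ ≡ 26 (mod 31) since 6·26 = 156 ≡ 1, so λ ≡ 3.
  x = λ² - 17 - 23 = 9 - 40 ≡ 0; y = λ·(17 - 0) - 25 ≡ 26. → (0, 26)
4P: (0, 26) + (23, 12). λ = (12 - 26)/(23 - 0) ≡ 17/23 mod 31. 23⁻¹ ≡ 27 (mod 31) since 23·27 = 621 ≡ 1, so λ ≡ 25.
  x = λ² - 0 - 23 = 625 - 23 ≡ 13; y = λ·(0 - 13) - 26 ≡ 21. → (13, 21)
5P: (13, 21) + (23, 12). λ = (12 - 21)/(23 - 13) ≡ 22/10 mod 31. 10⁻¹ ≡ 28 (mod 31), so λ ≡ 27.
  x = λ² - 13 - 23 = 729 - 36 ≡ 11; y = λ·(13 - 11) - 21 ≡ 2. → (11, 2)
6P: (11, 2) + (23, 12). λ = (12 - 2)/(23 - 11) ≡ 10/12 mod 31. 12⁻¹ ≡ 13 (mod 31), so λ ≡ 6.
  x = λ² - 11 - 23 = 36 - 34 ≡ 2; y = λ·(11 - 2) - 2 ≡ 21. → (2, 21)
7P: (2, 21) + (23, 12). λ = (12 - 21)/(23 - 2) ≡ 22/21 mod 31. 21⁻¹ ≡ 3 (mod 31) since 21·3 = 63 ≡ 1, so λ ≡ 4.
  x = λ² - 2 - 23 = 16 - 25 ≡ 22; y = λ·(2 - 22) - 21 ≡ 23. → (22, 23)
8P: (22, 23) + (23, 12). λ = (12 - 23)/(23 - 22) ≡ 20/1 mod 31. 1⁻¹ ≡ 1 (mod 31) since 1·1 = 1 ≡ 1, so λ ≡ 20.
  x = λ² - 22 - 23 = 400 - 45 ≡ 14; y = λ·(22 - 14) - 23 ≡ 13. → (14, 13)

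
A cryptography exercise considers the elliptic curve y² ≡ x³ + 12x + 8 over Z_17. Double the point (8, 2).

(1, 15)

tangent at (8, 2): λ = (3·8² + 12)/(2·2) ≡ 0/4. 4⁻¹ ≡ 13 (mod 17), so λ ≡ 0·13 ≡ 0.
  x = λ² - 8 - 8 = 0 - 16 ≡ 1; y = λ·(8 - 1) - 2 ≡ 15. → (1, 15)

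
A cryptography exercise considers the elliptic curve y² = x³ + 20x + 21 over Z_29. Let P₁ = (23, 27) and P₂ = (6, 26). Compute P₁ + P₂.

(23, 27) + (6, 26). λ = (26 - 27)/(6 - 23) ≡ 28/12 mod 29. 12⁻¹ ≡ 17 (mod 29), so λ ≡ 12.
  x = λ² - 23 - 6 = 144 - 29 ≡ 28; y = λ·(23 - 28) - 27 ≡ 0. → (28, 0)

(28, 0)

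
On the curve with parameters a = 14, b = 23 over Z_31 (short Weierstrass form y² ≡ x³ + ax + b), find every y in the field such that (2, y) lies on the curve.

11, 20

x³ + 14x + 23 = 59 ≡ 28 (mod 31).
Square roots of 28 mod 31: 11 and 20 (since 11² = 121 ≡ 28).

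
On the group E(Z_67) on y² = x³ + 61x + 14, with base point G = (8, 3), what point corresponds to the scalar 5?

O

Double-and-add on 5 = (101)₂. Start with G = (8, 3) for the leading 1-bit.
double: tangent at (8, 3): λ = (3·8² + 61)/(2·3) ≡ 52/6. 6⁻¹ ≡ 56 (mod 67), so λ ≡ 52·56 ≡ 31.
  x = λ² - 8 - 8 = 961 - 16 ≡ 7; y = λ·(8 - 7) - 3 ≡ 28. → (7, 28)
double: tangent at (7, 28): λ = (3·7² + 61)/(2·28) ≡ 7/56. 56⁻¹ ≡ 6 (mod 67) since 56·6 = 336 ≡ 1, so λ ≡ 7·6 ≡ 42.
  x = λ² - 7 - 7 = 1764 - 14 ≡ 8; y = λ·(7 - 8) - 28 ≡ 64. → (8, 64)
add G: (8, 64) + (8, 3): same x and y₁ ≡ -y₂, so the sum is O.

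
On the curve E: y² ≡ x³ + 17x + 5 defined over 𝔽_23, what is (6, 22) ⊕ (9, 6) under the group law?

(6, 22) + (9, 6). λ = (6 - 22)/(9 - 6) ≡ 7/3 mod 23. 3⁻¹ ≡ 8 (mod 23) since 3·8 = 24 ≡ 1, so λ ≡ 10.
  x = λ² - 6 - 9 = 100 - 15 ≡ 16; y = λ·(6 - 16) - 22 ≡ 16. → (16, 16)

(16, 16)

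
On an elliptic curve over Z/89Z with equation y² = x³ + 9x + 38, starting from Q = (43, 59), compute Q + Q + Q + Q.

Double-and-add on 4 = (100)₂. Start with Q = (43, 59) for the leading 1-bit.
double: tangent at (43, 59): λ = (3·43² + 9)/(2·59) ≡ 38/29. 29⁻¹ ≡ 43 (mod 89) since 29·43 = 1247 ≡ 1, so λ ≡ 38·43 ≡ 32.
  x = λ² - 43 - 43 = 1024 - 86 ≡ 48; y = λ·(43 - 48) - 59 ≡ 48. → (48, 48)
double: tangent at (48, 48): λ = (3·48² + 9)/(2·48) ≡ 68/7. 7⁻¹ ≡ 51 (mod 89), so λ ≡ 68·51 ≡ 86.
  x = λ² - 48 - 48 = 7396 - 96 ≡ 2; y = λ·(48 - 2) - 48 ≡ 81. → (2, 81)

(2, 81)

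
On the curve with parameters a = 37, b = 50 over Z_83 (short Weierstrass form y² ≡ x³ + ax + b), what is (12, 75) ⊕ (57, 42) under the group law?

(12, 75) + (57, 42). λ = (42 - 75)/(57 - 12) ≡ 50/45 mod 83. 45⁻¹ ≡ 24 (mod 83) since 45·24 = 1080 ≡ 1, so λ ≡ 38.
  x = λ² - 12 - 57 = 1444 - 69 ≡ 47; y = λ·(12 - 47) - 75 ≡ 6. → (47, 6)

(47, 6)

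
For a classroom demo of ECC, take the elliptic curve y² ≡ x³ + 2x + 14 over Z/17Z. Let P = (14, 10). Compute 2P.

(5, 9)

tangent at (14, 10): λ = (3·14² + 2)/(2·10) ≡ 12/3. 3⁻¹ ≡ 6 (mod 17), so λ ≡ 12·6 ≡ 4.
  x = λ² - 14 - 14 = 16 - 28 ≡ 5; y = λ·(14 - 5) - 10 ≡ 9. → (5, 9)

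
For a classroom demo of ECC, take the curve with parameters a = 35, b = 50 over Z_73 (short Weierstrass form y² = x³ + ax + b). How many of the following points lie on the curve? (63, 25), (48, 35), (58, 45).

(63, 25): 25² ≡ 41, rhs ≡ 14 → off.
(48, 35): 35² ≡ 57, rhs ≡ 48 → off.
(58, 45): 45² ≡ 54, rhs ≡ 19 → off.

0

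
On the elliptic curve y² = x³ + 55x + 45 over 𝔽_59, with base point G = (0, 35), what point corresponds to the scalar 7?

(31, 25)

Repeated addition: build up to 7G.
2G: tangent at (0, 35): λ = (3·0² + 55)/(2·35) ≡ 55/11. 11⁻¹ ≡ 43 (mod 59), so λ ≡ 55·43 ≡ 5.
  x = λ² - 0 - 0 = 25 - 0 ≡ 25; y = λ·(0 - 25) - 35 ≡ 17. → (25, 17)
3G: (25, 17) + (0, 35). λ = (35 - 17)/(0 - 25) ≡ 18/34 mod 59. 34⁻¹ ≡ 33 (mod 59), so λ ≡ 4.
  x = λ² - 25 - 0 = 16 - 25 ≡ 50; y = λ·(25 - 50) - 17 ≡ 1. → (50, 1)
4G: (50, 1) + (0, 35). λ = (35 - 1)/(0 - 50) ≡ 34/9 mod 59. 9⁻¹ ≡ 46 (mod 59), so λ ≡ 30.
  x = λ² - 50 - 0 = 900 - 50 ≡ 24; y = λ·(50 - 24) - 1 ≡ 12. → (24, 12)
5G: (24, 12) + (0, 35). λ = (35 - 12)/(0 - 24) ≡ 23/35 mod 59. 35⁻¹ ≡ 27 (mod 59), so λ ≡ 31.
  x = λ² - 24 - 0 = 961 - 24 ≡ 52; y = λ·(24 - 52) - 12 ≡ 5. → (52, 5)
6G: (52, 5) + (0, 35). λ = (35 - 5)/(0 - 52) ≡ 30/7 mod 59. 7⁻¹ ≡ 17 (mod 59) since 7·17 = 119 ≡ 1, so λ ≡ 38.
  x = λ² - 52 - 0 = 1444 - 52 ≡ 35; y = λ·(52 - 35) - 5 ≡ 51. → (35, 51)
7G: (35, 51) + (0, 35). λ = (35 - 51)/(0 - 35) ≡ 43/24 mod 59. 24⁻¹ ≡ 32 (mod 59) since 24·32 = 768 ≡ 1, so λ ≡ 19.
  x = λ² - 35 - 0 = 361 - 35 ≡ 31; y = λ·(35 - 31) - 51 ≡ 25. → (31, 25)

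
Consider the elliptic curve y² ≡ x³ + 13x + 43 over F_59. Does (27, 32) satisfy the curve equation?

y² = 32² ≡ 21; x³ + 13x + 43 = 20077 ≡ 17 (mod 59). 21 ≠ 17.

no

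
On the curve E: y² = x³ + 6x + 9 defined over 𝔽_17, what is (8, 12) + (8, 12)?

tangent at (8, 12): λ = (3·8² + 6)/(2·12) ≡ 11/7. 7⁻¹ ≡ 5 (mod 17) since 7·5 = 35 ≡ 1, so λ ≡ 11·5 ≡ 4.
  x = λ² - 8 - 8 = 16 - 16 ≡ 0; y = λ·(8 - 0) - 12 ≡ 3. → (0, 3)

(0, 3)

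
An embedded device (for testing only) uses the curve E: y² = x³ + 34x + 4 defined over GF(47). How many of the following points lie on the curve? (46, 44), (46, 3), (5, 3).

0

(46, 44): 44² ≡ 9, rhs ≡ 16 → off.
(46, 3): 3² ≡ 9, rhs ≡ 16 → off.
(5, 3): 3² ≡ 9, rhs ≡ 17 → off.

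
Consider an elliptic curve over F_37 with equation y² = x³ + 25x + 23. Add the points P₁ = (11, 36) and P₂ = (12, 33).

(11, 36) + (12, 33). λ = (33 - 36)/(12 - 11) ≡ 34/1 mod 37. 1⁻¹ ≡ 1 (mod 37) since 1·1 = 1 ≡ 1, so λ ≡ 34.
  x = λ² - 11 - 12 = 1156 - 23 ≡ 23; y = λ·(11 - 23) - 36 ≡ 0. → (23, 0)

(23, 0)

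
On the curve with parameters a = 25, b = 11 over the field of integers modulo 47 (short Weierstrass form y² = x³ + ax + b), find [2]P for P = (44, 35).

(12, 21)

tangent at (44, 35): λ = (3·44² + 25)/(2·35) ≡ 5/23. 23⁻¹ ≡ 45 (mod 47), so λ ≡ 5·45 ≡ 37.
  x = λ² - 44 - 44 = 1369 - 88 ≡ 12; y = λ·(44 - 12) - 35 ≡ 21. → (12, 21)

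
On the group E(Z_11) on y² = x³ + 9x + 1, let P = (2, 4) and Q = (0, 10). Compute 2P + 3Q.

First 2P:
Repeated addition: build up to 2P.
2P: tangent at (2, 4): λ = (3·2² + 9)/(2·4) ≡ 10/8. 8⁻¹ ≡ 7 (mod 11) since 8·7 = 56 ≡ 1, so λ ≡ 10·7 ≡ 4.
  x = λ² - 2 - 2 = 16 - 4 ≡ 1; y = λ·(2 - 1) - 4 ≡ 0. → (1, 0)
2P = (1, 0).
Next 3Q:
Repeated addition: build up to 3Q.
2Q: tangent at (0, 10): λ = (3·0² + 9)/(2·10) ≡ 9/9. 9⁻¹ ≡ 5 (mod 11), so λ ≡ 9·5 ≡ 1.
  x = λ² - 0 - 0 = 1 - 0 ≡ 1; y = λ·(0 - 1) - 10 ≡ 0. → (1, 0)
3Q: (1, 0) + (0, 10). λ = (10 - 0)/(0 - 1) ≡ 10/10 mod 11. 10⁻¹ ≡ 10 (mod 11) since 10·10 = 100 ≡ 1, so λ ≡ 1.
  x = λ² - 1 - 0 = 1 - 1 ≡ 0; y = λ·(1 - 0) - 0 ≡ 1. → (0, 1)
3Q = (0, 1).
Finally 2P + 3Q:
(1, 0) + (0, 1). λ = (1 - 0)/(0 - 1) ≡ 1/10 mod 11. 10⁻¹ ≡ 10 (mod 11) since 10·10 = 100 ≡ 1, so λ ≡ 10.
  x = λ² - 1 - 0 = 100 - 1 ≡ 0; y = λ·(1 - 0) - 0 ≡ 10. → (0, 10)

(0, 10)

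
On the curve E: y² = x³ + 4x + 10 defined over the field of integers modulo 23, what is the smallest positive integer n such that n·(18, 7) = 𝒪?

2P: tangent at (18, 7): λ = (3·18² + 4)/(2·7) ≡ 10/14. 14⁻¹ ≡ 5 (mod 23), so λ ≡ 10·5 ≡ 4.
  x = λ² - 18 - 18 = 16 - 36 ≡ 3; y = λ·(18 - 3) - 7 ≡ 7. → (3, 7)
3P: (3, 7) + (18, 7). λ = (7 - 7)/(18 - 3) ≡ 0/15 mod 23. 15⁻¹ ≡ 20 (mod 23), so λ ≡ 0.
  x = λ² - 3 - 18 = 0 - 21 ≡ 2; y = λ·(3 - 2) - 7 ≡ 16. → (2, 16)
4P: (2, 16) + (18, 7). λ = (7 - 16)/(18 - 2) ≡ 14/16 mod 23. 16⁻¹ ≡ 13 (mod 23), so λ ≡ 21.
  x = λ² - 2 - 18 = 441 - 20 ≡ 7; y = λ·(2 - 7) - 16 ≡ 17. → (7, 17)
5P: (7, 17) + (18, 7). λ = (7 - 17)/(18 - 7) ≡ 13/11 mod 23. 11⁻¹ ≡ 21 (mod 23) since 11·21 = 231 ≡ 1, so λ ≡ 20.
  x = λ² - 7 - 18 = 400 - 25 ≡ 7; y = λ·(7 - 7) - 17 ≡ 6. → (7, 6)
6P: (7, 6) + (18, 7). λ = (7 - 6)/(18 - 7) ≡ 1/11 mod 23. 11⁻¹ ≡ 21 (mod 23), so λ ≡ 21.
  x = λ² - 7 - 18 = 441 - 25 ≡ 2; y = λ·(7 - 2) - 6 ≡ 7. → (2, 7)
7P: (2, 7) + (18, 7). λ = (7 - 7)/(18 - 2) ≡ 0/16 mod 23. 16⁻¹ ≡ 13 (mod 23), so λ ≡ 0.
  x = λ² - 2 - 18 = 0 - 20 ≡ 3; y = λ·(2 - 3) - 7 ≡ 16. → (3, 16)
8P: (3, 16) + (18, 7). λ = (7 - 16)/(18 - 3) ≡ 14/15 mod 23. 15⁻¹ ≡ 20 (mod 23), so λ ≡ 4.
  x = λ² - 3 - 18 = 16 - 21 ≡ 18; y = λ·(3 - 18) - 16 ≡ 16. → (18, 16)
9P: (18, 16) + (18, 7): same x and y₁ ≡ -y₂, so the sum is 𝒪.
9P = 𝒪, so the order is 9.

9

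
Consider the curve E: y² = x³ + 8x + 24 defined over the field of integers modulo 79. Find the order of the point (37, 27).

4

2P: tangent at (37, 27): λ = (3·37² + 8)/(2·27) ≡ 7/54. 54⁻¹ ≡ 60 (mod 79), so λ ≡ 7·60 ≡ 25.
  x = λ² - 37 - 37 = 625 - 74 ≡ 77; y = λ·(37 - 77) - 27 ≡ 0. → (77, 0)
3P: (77, 0) + (37, 27). λ = (27 - 0)/(37 - 77) ≡ 27/39 mod 79. 39⁻¹ ≡ 77 (mod 79), so λ ≡ 25.
  x = λ² - 77 - 37 = 625 - 114 ≡ 37; y = λ·(77 - 37) - 0 ≡ 52. → (37, 52)
4P: (37, 52) + (37, 27): same x and y₁ ≡ -y₂, so the sum is O.
4P = O, so the order is 4.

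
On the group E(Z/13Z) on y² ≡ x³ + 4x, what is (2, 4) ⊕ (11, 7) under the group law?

(3, 0)

(2, 4) + (11, 7). λ = (7 - 4)/(11 - 2) ≡ 3/9 mod 13. 9⁻¹ ≡ 3 (mod 13) since 9·3 = 27 ≡ 1, so λ ≡ 9.
  x = λ² - 2 - 11 = 81 - 13 ≡ 3; y = λ·(2 - 3) - 4 ≡ 0. → (3, 0)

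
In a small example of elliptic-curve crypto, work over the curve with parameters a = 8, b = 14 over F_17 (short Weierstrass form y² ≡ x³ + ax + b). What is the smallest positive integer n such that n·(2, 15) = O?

11

2P: tangent at (2, 15): λ = (3·2² + 8)/(2·15) ≡ 3/13. 13⁻¹ ≡ 4 (mod 17), so λ ≡ 3·4 ≡ 12.
  x = λ² - 2 - 2 = 144 - 4 ≡ 4; y = λ·(2 - 4) - 15 ≡ 12. → (4, 12)
3P: (4, 12) + (2, 15). λ = (15 - 12)/(2 - 4) ≡ 3/15 mod 17. 15⁻¹ ≡ 8 (mod 17) since 15·8 = 120 ≡ 1, so λ ≡ 7.
  x = λ² - 4 - 2 = 49 - 6 ≡ 9; y = λ·(4 - 9) - 12 ≡ 4. → (9, 4)
4P: (9, 4) + (2, 15). λ = (15 - 4)/(2 - 9) ≡ 11/10 mod 17. 10⁻¹ ≡ 12 (mod 17), so λ ≡ 13.
  x = λ² - 9 - 2 = 169 - 11 ≡ 5; y = λ·(9 - 5) - 4 ≡ 14. → (5, 14)
5P: (5, 14) + (2, 15). λ = (15 - 14)/(2 - 5) ≡ 1/14 mod 17. 14⁻¹ ≡ 11 (mod 17), so λ ≡ 11.
  x = λ² - 5 - 2 = 121 - 7 ≡ 12; y = λ·(5 - 12) - 14 ≡ 11. → (12, 11)
6P: (12, 11) + (2, 15). λ = (15 - 11)/(2 - 12) ≡ 4/7 mod 17. 7⁻¹ ≡ 5 (mod 17), so λ ≡ 3.
  x = λ² - 12 - 2 = 9 - 14 ≡ 12; y = λ·(12 - 12) - 11 ≡ 6. → (12, 6)
7P: (12, 6) + (2, 15). λ = (15 - 6)/(2 - 12) ≡ 9/7 mod 17. 7⁻¹ ≡ 5 (mod 17) since 7·5 = 35 ≡ 1, so λ ≡ 11.
  x = λ² - 12 - 2 = 121 - 14 ≡ 5; y = λ·(12 - 5) - 6 ≡ 3. → (5, 3)
8P: (5, 3) + (2, 15). λ = (15 - 3)/(2 - 5) ≡ 12/14 mod 17. 14⁻¹ ≡ 11 (mod 17), so λ ≡ 13.
  x = λ² - 5 - 2 = 169 - 7 ≡ 9; y = λ·(5 - 9) - 3 ≡ 13. → (9, 13)
9P: (9, 13) + (2, 15). λ = (15 - 13)/(2 - 9) ≡ 2/10 mod 17. 10⁻¹ ≡ 12 (mod 17), so λ ≡ 7.
  x = λ² - 9 - 2 = 49 - 11 ≡ 4; y = λ·(9 - 4) - 13 ≡ 5. → (4, 5)
10P: (4, 5) + (2, 15). λ = (15 - 5)/(2 - 4) ≡ 10/15 mod 17. 15⁻¹ ≡ 8 (mod 17), so λ ≡ 12.
  x = λ² - 4 - 2 = 144 - 6 ≡ 2; y = λ·(4 - 2) - 5 ≡ 2. → (2, 2)
11P: (2, 2) + (2, 15): same x and y₁ ≡ -y₂, so the sum is O.
11P = O, so the order is 11.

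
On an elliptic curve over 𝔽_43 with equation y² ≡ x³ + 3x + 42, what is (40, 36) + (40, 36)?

tangent at (40, 36): λ = (3·40² + 3)/(2·36) ≡ 30/29. 29⁻¹ ≡ 3 (mod 43) since 29·3 = 87 ≡ 1, so λ ≡ 30·3 ≡ 4.
  x = λ² - 40 - 40 = 16 - 80 ≡ 22; y = λ·(40 - 22) - 36 ≡ 36. → (22, 36)

(22, 36)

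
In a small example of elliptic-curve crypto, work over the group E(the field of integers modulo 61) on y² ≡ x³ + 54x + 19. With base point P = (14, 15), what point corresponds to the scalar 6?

Double-and-add on 6 = (110)₂. Start with P = (14, 15) for the leading 1-bit.
double: tangent at (14, 15): λ = (3·14² + 54)/(2·15) ≡ 32/30. 30⁻¹ ≡ 59 (mod 61) since 30·59 = 1770 ≡ 1, so λ ≡ 32·59 ≡ 58.
  x = λ² - 14 - 14 = 3364 - 28 ≡ 42; y = λ·(14 - 42) - 15 ≡ 8. → (42, 8)
add P: (42, 8) + (14, 15). λ = (15 - 8)/(14 - 42) ≡ 7/33 mod 61. 33⁻¹ ≡ 37 (mod 61), so λ ≡ 15.
  x = λ² - 42 - 14 = 225 - 56 ≡ 47; y = λ·(42 - 47) - 8 ≡ 39. → (47, 39)
double: tangent at (47, 39): λ = (3·47² + 54)/(2·39) ≡ 32/17. 17⁻¹ ≡ 18 (mod 61), so λ ≡ 32·18 ≡ 27.
  x = λ² - 47 - 47 = 729 - 94 ≡ 25; y = λ·(47 - 25) - 39 ≡ 6. → (25, 6)

(25, 6)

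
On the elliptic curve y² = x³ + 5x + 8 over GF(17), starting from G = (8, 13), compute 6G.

Double-and-add on 6 = (110)₂. Start with G = (8, 13) for the leading 1-bit.
double: tangent at (8, 13): λ = (3·8² + 5)/(2·13) ≡ 10/9. 9⁻¹ ≡ 2 (mod 17), so λ ≡ 10·2 ≡ 3.
  x = λ² - 8 - 8 = 9 - 16 ≡ 10; y = λ·(8 - 10) - 13 ≡ 15. → (10, 15)
add G: (10, 15) + (8, 13). λ = (13 - 15)/(8 - 10) ≡ 15/15 mod 17. 15⁻¹ ≡ 8 (mod 17) since 15·8 = 120 ≡ 1, so λ ≡ 1.
  x = λ² - 10 - 8 = 1 - 18 ≡ 0; y = λ·(10 - 0) - 15 ≡ 12. → (0, 12)
double: tangent at (0, 12): λ = (3·0² + 5)/(2·12) ≡ 5/7. 7⁻¹ ≡ 5 (mod 17) since 7·5 = 35 ≡ 1, so λ ≡ 5·5 ≡ 8.
  x = λ² - 0 - 0 = 64 - 0 ≡ 13; y = λ·(0 - 13) - 12 ≡ 3. → (13, 3)

(13, 3)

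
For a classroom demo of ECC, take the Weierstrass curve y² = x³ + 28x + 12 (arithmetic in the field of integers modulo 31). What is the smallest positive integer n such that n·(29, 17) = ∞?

2P: tangent at (29, 17): λ = (3·29² + 28)/(2·17) ≡ 9/3. 3⁻¹ ≡ 21 (mod 31), so λ ≡ 9·21 ≡ 3.
  x = λ² - 29 - 29 = 9 - 58 ≡ 13; y = λ·(29 - 13) - 17 ≡ 0. → (13, 0)
3P: (13, 0) + (29, 17). λ = (17 - 0)/(29 - 13) ≡ 17/16 mod 31. 16⁻¹ ≡ 2 (mod 31) since 16·2 = 32 ≡ 1, so λ ≡ 3.
  x = λ² - 13 - 29 = 9 - 42 ≡ 29; y = λ·(13 - 29) - 0 ≡ 14. → (29, 14)
4P: (29, 14) + (29, 17): same x and y₁ ≡ -y₂, so the sum is ∞.
4P = ∞, so the order is 4.

4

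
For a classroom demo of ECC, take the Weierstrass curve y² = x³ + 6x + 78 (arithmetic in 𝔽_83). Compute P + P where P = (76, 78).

tangent at (76, 78): λ = (3·76² + 6)/(2·78) ≡ 70/73. 73⁻¹ ≡ 58 (mod 83), so λ ≡ 70·58 ≡ 76.
  x = λ² - 76 - 76 = 5776 - 152 ≡ 63; y = λ·(76 - 63) - 78 ≡ 80. → (63, 80)

(63, 80)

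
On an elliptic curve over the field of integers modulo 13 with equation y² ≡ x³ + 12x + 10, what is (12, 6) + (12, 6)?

tangent at (12, 6): λ = (3·12² + 12)/(2·6) ≡ 2/12. 12⁻¹ ≡ 12 (mod 13) since 12·12 = 144 ≡ 1, so λ ≡ 2·12 ≡ 11.
  x = λ² - 12 - 12 = 121 - 24 ≡ 6; y = λ·(12 - 6) - 6 ≡ 8. → (6, 8)

(6, 8)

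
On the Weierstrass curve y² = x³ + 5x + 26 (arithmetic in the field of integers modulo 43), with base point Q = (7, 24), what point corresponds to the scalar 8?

(23, 15)

Repeated addition: build up to 8Q.
2Q: tangent at (7, 24): λ = (3·7² + 5)/(2·24) ≡ 23/5. 5⁻¹ ≡ 26 (mod 43) since 5·26 = 130 ≡ 1, so λ ≡ 23·26 ≡ 39.
  x = λ² - 7 - 7 = 1521 - 14 ≡ 2; y = λ·(7 - 2) - 24 ≡ 42. → (2, 42)
3Q: (2, 42) + (7, 24). λ = (24 - 42)/(7 - 2) ≡ 25/5 mod 43. 5⁻¹ ≡ 26 (mod 43) since 5·26 = 130 ≡ 1, so λ ≡ 5.
  x = λ² - 2 - 7 = 25 - 9 ≡ 16; y = λ·(2 - 16) - 42 ≡ 17. → (16, 17)
4Q: (16, 17) + (7, 24). λ = (24 - 17)/(7 - 16) ≡ 7/34 mod 43. 34⁻¹ ≡ 19 (mod 43), so λ ≡ 4.
  x = λ² - 16 - 7 = 16 - 23 ≡ 36; y = λ·(16 - 36) - 17 ≡ 32. → (36, 32)
5Q: (36, 32) + (7, 24). λ = (24 - 32)/(7 - 36) ≡ 35/14 mod 43. 14⁻¹ ≡ 40 (mod 43), so λ ≡ 24.
  x = λ² - 36 - 7 = 576 - 43 ≡ 17; y = λ·(36 - 17) - 32 ≡ 37. → (17, 37)
6Q: (17, 37) + (7, 24). λ = (24 - 37)/(7 - 17) ≡ 30/33 mod 43. 33⁻¹ ≡ 30 (mod 43) since 33·30 = 990 ≡ 1, so λ ≡ 40.
  x = λ² - 17 - 7 = 1600 - 24 ≡ 28; y = λ·(17 - 28) - 37 ≡ 39. → (28, 39)
7Q: (28, 39) + (7, 24). λ = (24 - 39)/(7 - 28) ≡ 28/22 mod 43. 22⁻¹ ≡ 2 (mod 43) since 22·2 = 44 ≡ 1, so λ ≡ 13.
  x = λ² - 28 - 7 = 169 - 35 ≡ 5; y = λ·(28 - 5) - 39 ≡ 2. → (5, 2)
8Q: (5, 2) + (7, 24). λ = (24 - 2)/(7 - 5) ≡ 22/2 mod 43. 2⁻¹ ≡ 22 (mod 43) since 2·22 = 44 ≡ 1, so λ ≡ 11.
  x = λ² - 5 - 7 = 121 - 12 ≡ 23; y = λ·(5 - 23) - 2 ≡ 15. → (23, 15)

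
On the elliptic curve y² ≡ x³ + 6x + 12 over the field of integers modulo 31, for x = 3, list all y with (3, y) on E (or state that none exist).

none

x³ + 6x + 12 = 57 ≡ 26 (mod 31).
26 is a non-residue mod 31; no y exists.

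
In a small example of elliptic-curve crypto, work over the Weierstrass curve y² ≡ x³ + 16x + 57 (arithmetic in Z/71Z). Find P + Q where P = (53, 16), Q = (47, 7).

(62, 6)

(53, 16) + (47, 7). λ = (7 - 16)/(47 - 53) ≡ 62/65 mod 71. 65⁻¹ ≡ 59 (mod 71), so λ ≡ 37.
  x = λ² - 53 - 47 = 1369 - 100 ≡ 62; y = λ·(53 - 62) - 16 ≡ 6. → (62, 6)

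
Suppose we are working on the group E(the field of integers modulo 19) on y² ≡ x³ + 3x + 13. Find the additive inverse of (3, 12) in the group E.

-(3, 12) = (3, -12 mod 19) = (3, 7).

(3, 7)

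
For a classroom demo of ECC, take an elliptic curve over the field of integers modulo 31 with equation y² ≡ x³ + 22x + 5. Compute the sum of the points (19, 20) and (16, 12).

(10, 4)

(19, 20) + (16, 12). λ = (12 - 20)/(16 - 19) ≡ 23/28 mod 31. 28⁻¹ ≡ 10 (mod 31), so λ ≡ 13.
  x = λ² - 19 - 16 = 169 - 35 ≡ 10; y = λ·(19 - 10) - 20 ≡ 4. → (10, 4)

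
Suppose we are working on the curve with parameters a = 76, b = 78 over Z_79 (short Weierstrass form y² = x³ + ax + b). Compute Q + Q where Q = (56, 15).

(72, 25)

tangent at (56, 15): λ = (3·56² + 76)/(2·15) ≡ 4/30. 30⁻¹ ≡ 29 (mod 79), so λ ≡ 4·29 ≡ 37.
  x = λ² - 56 - 56 = 1369 - 112 ≡ 72; y = λ·(56 - 72) - 15 ≡ 25. → (72, 25)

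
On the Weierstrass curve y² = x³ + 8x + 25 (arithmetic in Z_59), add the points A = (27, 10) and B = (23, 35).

(37, 23)

(27, 10) + (23, 35). λ = (35 - 10)/(23 - 27) ≡ 25/55 mod 59. 55⁻¹ ≡ 44 (mod 59), so λ ≡ 38.
  x = λ² - 27 - 23 = 1444 - 50 ≡ 37; y = λ·(27 - 37) - 10 ≡ 23. → (37, 23)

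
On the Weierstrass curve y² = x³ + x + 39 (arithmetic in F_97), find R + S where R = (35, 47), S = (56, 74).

(35, 47) + (56, 74). λ = (74 - 47)/(56 - 35) ≡ 27/21 mod 97. 21⁻¹ ≡ 37 (mod 97) since 21·37 = 777 ≡ 1, so λ ≡ 29.
  x = λ² - 35 - 56 = 841 - 91 ≡ 71; y = λ·(35 - 71) - 47 ≡ 73. → (71, 73)

(71, 73)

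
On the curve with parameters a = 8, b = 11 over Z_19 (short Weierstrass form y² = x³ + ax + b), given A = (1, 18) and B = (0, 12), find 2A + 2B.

(12, 12)

First 2A:
Repeated addition: build up to 2A.
2A: tangent at (1, 18): λ = (3·1² + 8)/(2·18) ≡ 11/17. 17⁻¹ ≡ 9 (mod 19) since 17·9 = 153 ≡ 1, so λ ≡ 11·9 ≡ 4.
  x = λ² - 1 - 1 = 16 - 2 ≡ 14; y = λ·(1 - 14) - 18 ≡ 6. → (14, 6)
2A = (14, 6).
Next 2B:
Repeated addition: build up to 2B.
2B: tangent at (0, 12): λ = (3·0² + 8)/(2·12) ≡ 8/5. 5⁻¹ ≡ 4 (mod 19) since 5·4 = 20 ≡ 1, so λ ≡ 8·4 ≡ 13.
  x = λ² - 0 - 0 = 169 - 0 ≡ 17; y = λ·(0 - 17) - 12 ≡ 14. → (17, 14)
2B = (17, 14).
Finally 2A + 2B:
(14, 6) + (17, 14). λ = (14 - 6)/(17 - 14) ≡ 8/3 mod 19. 3⁻¹ ≡ 13 (mod 19), so λ ≡ 9.
  x = λ² - 14 - 17 = 81 - 31 ≡ 12; y = λ·(14 - 12) - 6 ≡ 12. → (12, 12)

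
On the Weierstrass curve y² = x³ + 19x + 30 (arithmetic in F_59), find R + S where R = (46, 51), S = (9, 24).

(50, 29)

(46, 51) + (9, 24). λ = (24 - 51)/(9 - 46) ≡ 32/22 mod 59. 22⁻¹ ≡ 51 (mod 59) since 22·51 = 1122 ≡ 1, so λ ≡ 39.
  x = λ² - 46 - 9 = 1521 - 55 ≡ 50; y = λ·(46 - 50) - 51 ≡ 29. → (50, 29)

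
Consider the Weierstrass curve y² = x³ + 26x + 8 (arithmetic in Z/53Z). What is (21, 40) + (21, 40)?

(36, 35)

tangent at (21, 40): λ = (3·21² + 26)/(2·40) ≡ 24/27. 27⁻¹ ≡ 2 (mod 53), so λ ≡ 24·2 ≡ 48.
  x = λ² - 21 - 21 = 2304 - 42 ≡ 36; y = λ·(21 - 36) - 40 ≡ 35. → (36, 35)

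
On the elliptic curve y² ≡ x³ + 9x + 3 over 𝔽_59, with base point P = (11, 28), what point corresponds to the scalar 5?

(46, 52)

Repeated addition: build up to 5P.
2P: tangent at (11, 28): λ = (3·11² + 9)/(2·28) ≡ 18/56. 56⁻¹ ≡ 39 (mod 59) since 56·39 = 2184 ≡ 1, so λ ≡ 18·39 ≡ 53.
  x = λ² - 11 - 11 = 2809 - 22 ≡ 14; y = λ·(11 - 14) - 28 ≡ 49. → (14, 49)
3P: (14, 49) + (11, 28). λ = (28 - 49)/(11 - 14) ≡ 38/56 mod 59. 56⁻¹ ≡ 39 (mod 59), so λ ≡ 7.
  x = λ² - 14 - 11 = 49 - 25 ≡ 24; y = λ·(14 - 24) - 49 ≡ 58. → (24, 58)
4P: (24, 58) + (11, 28). λ = (28 - 58)/(11 - 24) ≡ 29/46 mod 59. 46⁻¹ ≡ 9 (mod 59), so λ ≡ 25.
  x = λ² - 24 - 11 = 625 - 35 ≡ 0; y = λ·(24 - 0) - 58 ≡ 11. → (0, 11)
5P: (0, 11) + (11, 28). λ = (28 - 11)/(11 - 0) ≡ 17/11 mod 59. 11⁻¹ ≡ 43 (mod 59) since 11·43 = 473 ≡ 1, so λ ≡ 23.
  x = λ² - 0 - 11 = 529 - 11 ≡ 46; y = λ·(0 - 46) - 11 ≡ 52. → (46, 52)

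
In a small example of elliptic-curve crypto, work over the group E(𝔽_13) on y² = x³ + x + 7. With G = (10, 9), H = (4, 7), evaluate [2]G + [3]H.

First 2G:
Repeated addition: build up to 2G.
2G: tangent at (10, 9): λ = (3·10² + 1)/(2·9) ≡ 2/5. 5⁻¹ ≡ 8 (mod 13), so λ ≡ 2·8 ≡ 3.
  x = λ² - 10 - 10 = 9 - 20 ≡ 2; y = λ·(10 - 2) - 9 ≡ 2. → (2, 2)
2G = (2, 2).
Next 3H:
Repeated addition: build up to 3H.
2H: tangent at (4, 7): λ = (3·4² + 1)/(2·7) ≡ 10/1. 1⁻¹ ≡ 1 (mod 13), so λ ≡ 10·1 ≡ 10.
  x = λ² - 4 - 4 = 100 - 8 ≡ 1; y = λ·(4 - 1) - 7 ≡ 10. → (1, 10)
3H: (1, 10) + (4, 7). λ = (7 - 10)/(4 - 1) ≡ 10/3 mod 13. 3⁻¹ ≡ 9 (mod 13), so λ ≡ 12.
  x = λ² - 1 - 4 = 144 - 5 ≡ 9; y = λ·(1 - 9) - 10 ≡ 11. → (9, 11)
3H = (9, 11).
Finally 2G + 3H:
(2, 2) + (9, 11). λ = (11 - 2)/(9 - 2) ≡ 9/7 mod 13. 7⁻¹ ≡ 2 (mod 13), so λ ≡ 5.
  x = λ² - 2 - 9 = 25 - 11 ≡ 1; y = λ·(2 - 1) - 2 ≡ 3. → (1, 3)

(1, 3)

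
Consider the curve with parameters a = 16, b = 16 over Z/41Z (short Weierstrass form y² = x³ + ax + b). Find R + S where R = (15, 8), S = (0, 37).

(25, 25)

(15, 8) + (0, 37). λ = (37 - 8)/(0 - 15) ≡ 29/26 mod 41. 26⁻¹ ≡ 30 (mod 41), so λ ≡ 9.
  x = λ² - 15 - 0 = 81 - 15 ≡ 25; y = λ·(15 - 25) - 8 ≡ 25. → (25, 25)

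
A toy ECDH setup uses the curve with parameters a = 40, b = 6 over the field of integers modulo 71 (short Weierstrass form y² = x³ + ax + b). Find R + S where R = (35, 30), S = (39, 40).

(35, 30) + (39, 40). λ = (40 - 30)/(39 - 35) ≡ 10/4 mod 71. 4⁻¹ ≡ 18 (mod 71), so λ ≡ 38.
  x = λ² - 35 - 39 = 1444 - 74 ≡ 21; y = λ·(35 - 21) - 30 ≡ 5. → (21, 5)

(21, 5)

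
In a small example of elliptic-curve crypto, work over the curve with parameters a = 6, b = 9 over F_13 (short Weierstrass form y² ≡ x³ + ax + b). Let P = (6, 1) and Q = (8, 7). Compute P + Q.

(8, 6)

(6, 1) + (8, 7). λ = (7 - 1)/(8 - 6) ≡ 6/2 mod 13. 2⁻¹ ≡ 7 (mod 13) since 2·7 = 14 ≡ 1, so λ ≡ 3.
  x = λ² - 6 - 8 = 9 - 14 ≡ 8; y = λ·(6 - 8) - 1 ≡ 6. → (8, 6)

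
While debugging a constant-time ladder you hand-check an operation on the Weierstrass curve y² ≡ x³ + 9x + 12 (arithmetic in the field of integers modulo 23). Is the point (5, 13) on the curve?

no

y² = 13² ≡ 8; x³ + 9x + 12 = 182 ≡ 21 (mod 23). 8 ≠ 21.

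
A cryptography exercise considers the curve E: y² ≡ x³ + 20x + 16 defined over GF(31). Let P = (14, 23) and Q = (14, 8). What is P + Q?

The two points share x = 14 and their y-coordinates satisfy 23 + 8 ≡ 0 (mod 31), so they are inverses. Their sum is the point at infinity.

O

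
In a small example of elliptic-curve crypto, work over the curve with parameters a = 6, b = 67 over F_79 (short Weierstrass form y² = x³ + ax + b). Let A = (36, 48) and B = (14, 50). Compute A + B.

(36, 48) + (14, 50). λ = (50 - 48)/(14 - 36) ≡ 2/57 mod 79. 57⁻¹ ≡ 61 (mod 79), so λ ≡ 43.
  x = λ² - 36 - 14 = 1849 - 50 ≡ 61; y = λ·(36 - 61) - 48 ≡ 62. → (61, 62)

(61, 62)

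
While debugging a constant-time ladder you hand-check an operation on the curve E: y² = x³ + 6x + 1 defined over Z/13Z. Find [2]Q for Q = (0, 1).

tangent at (0, 1): λ = (3·0² + 6)/(2·1) ≡ 6/2. 2⁻¹ ≡ 7 (mod 13) since 2·7 = 14 ≡ 1, so λ ≡ 6·7 ≡ 3.
  x = λ² - 0 - 0 = 9 - 0 ≡ 9; y = λ·(0 - 9) - 1 ≡ 11. → (9, 11)

(9, 11)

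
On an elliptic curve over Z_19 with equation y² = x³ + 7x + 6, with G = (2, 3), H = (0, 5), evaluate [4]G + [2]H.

First 4G:
Double-and-add on 4 = (100)₂. Start with G = (2, 3) for the leading 1-bit.
double: tangent at (2, 3): λ = (3·2² + 7)/(2·3) ≡ 0/6. 6⁻¹ ≡ 16 (mod 19), so λ ≡ 0·16 ≡ 0.
  x = λ² - 2 - 2 = 0 - 4 ≡ 15; y = λ·(2 - 15) - 3 ≡ 16. → (15, 16)
double: tangent at (15, 16): λ = (3·15² + 7)/(2·16) ≡ 17/13. 13⁻¹ ≡ 3 (mod 19) since 13·3 = 39 ≡ 1, so λ ≡ 17·3 ≡ 13.
  x = λ² - 15 - 15 = 169 - 30 ≡ 6; y = λ·(15 - 6) - 16 ≡ 6. → (6, 6)
4G = (6, 6).
Next 2H:
Repeated addition: build up to 2H.
2H: tangent at (0, 5): λ = (3·0² + 7)/(2·5) ≡ 7/10. 10⁻¹ ≡ 2 (mod 19), so λ ≡ 7·2 ≡ 14.
  x = λ² - 0 - 0 = 196 - 0 ≡ 6; y = λ·(0 - 6) - 5 ≡ 6. → (6, 6)
2H = (6, 6).
Finally 4G + 2H:
tangent at (6, 6): λ = (3·6² + 7)/(2·6) ≡ 1/12. 12⁻¹ ≡ 8 (mod 19), so λ ≡ 1·8 ≡ 8.
  x = λ² - 6 - 6 = 64 - 12 ≡ 14; y = λ·(6 - 14) - 6 ≡ 6. → (14, 6)

(14, 6)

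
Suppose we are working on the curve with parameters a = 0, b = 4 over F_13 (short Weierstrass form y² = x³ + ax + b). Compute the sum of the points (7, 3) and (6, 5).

(4, 4)

(7, 3) + (6, 5). λ = (5 - 3)/(6 - 7) ≡ 2/12 mod 13. 12⁻¹ ≡ 12 (mod 13), so λ ≡ 11.
  x = λ² - 7 - 6 = 121 - 13 ≡ 4; y = λ·(7 - 4) - 3 ≡ 4. → (4, 4)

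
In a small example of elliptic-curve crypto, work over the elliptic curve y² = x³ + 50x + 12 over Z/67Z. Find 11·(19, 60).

(3, 16)

Write Q = (19, 60).
Double-and-add on 11 = (1011)₂. Start with Q = (19, 60) for the leading 1-bit.
double: tangent at (19, 60): λ = (3·19² + 50)/(2·60) ≡ 61/53. 53⁻¹ ≡ 43 (mod 67) since 53·43 = 2279 ≡ 1, so λ ≡ 61·43 ≡ 10.
  x = λ² - 19 - 19 = 100 - 38 ≡ 62; y = λ·(19 - 62) - 60 ≡ 46. → (62, 46)
double: tangent at (62, 46): λ = (3·62² + 50)/(2·46) ≡ 58/25. 25⁻¹ ≡ 59 (mod 67), so λ ≡ 58·59 ≡ 5.
  x = λ² - 62 - 62 = 25 - 124 ≡ 35; y = λ·(62 - 35) - 46 ≡ 22. → (35, 22)
add Q: (35, 22) + (19, 60). λ = (60 - 22)/(19 - 35) ≡ 38/51 mod 67. 51⁻¹ ≡ 46 (mod 67) since 51·46 = 2346 ≡ 1, so λ ≡ 6.
  x = λ² - 35 - 19 = 36 - 54 ≡ 49; y = λ·(35 - 49) - 22 ≡ 28. → (49, 28)
double: tangent at (49, 28): λ = (3·49² + 50)/(2·28) ≡ 17/56. 56⁻¹ ≡ 6 (mod 67), so λ ≡ 17·6 ≡ 35.
  x = λ² - 49 - 49 = 1225 - 98 ≡ 55; y = λ·(49 - 55) - 28 ≡ 30. → (55, 30)
add Q: (55, 30) + (19, 60). λ = (60 - 30)/(19 - 55) ≡ 30/31 mod 67. 31⁻¹ ≡ 13 (mod 67) since 31·13 = 403 ≡ 1, so λ ≡ 55.
  x = λ² - 55 - 19 = 3025 - 74 ≡ 3; y = λ·(55 - 3) - 30 ≡ 16. → (3, 16)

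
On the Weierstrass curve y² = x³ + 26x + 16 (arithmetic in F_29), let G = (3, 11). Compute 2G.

(17, 8)

tangent at (3, 11): λ = (3·3² + 26)/(2·11) ≡ 24/22. 22⁻¹ ≡ 4 (mod 29) since 22·4 = 88 ≡ 1, so λ ≡ 24·4 ≡ 9.
  x = λ² - 3 - 3 = 81 - 6 ≡ 17; y = λ·(3 - 17) - 11 ≡ 8. → (17, 8)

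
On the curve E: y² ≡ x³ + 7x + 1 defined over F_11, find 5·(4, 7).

(9, 10)

Write G = (4, 7).
Double-and-add on 5 = (101)₂. Start with G = (4, 7) for the leading 1-bit.
double: tangent at (4, 7): λ = (3·4² + 7)/(2·7) ≡ 0/3. 3⁻¹ ≡ 4 (mod 11), so λ ≡ 0·4 ≡ 0.
  x = λ² - 4 - 4 = 0 - 8 ≡ 3; y = λ·(4 - 3) - 7 ≡ 4. → (3, 4)
double: tangent at (3, 4): λ = (3·3² + 7)/(2·4) ≡ 1/8. 8⁻¹ ≡ 7 (mod 11), so λ ≡ 1·7 ≡ 7.
  x = λ² - 3 - 3 = 49 - 6 ≡ 10; y = λ·(3 - 10) - 4 ≡ 2. → (10, 2)
add G: (10, 2) + (4, 7). λ = (7 - 2)/(4 - 10) ≡ 5/5 mod 11. 5⁻¹ ≡ 9 (mod 11), so λ ≡ 1.
  x = λ² - 10 - 4 = 1 - 14 ≡ 9; y = λ·(10 - 9) - 2 ≡ 10. → (9, 10)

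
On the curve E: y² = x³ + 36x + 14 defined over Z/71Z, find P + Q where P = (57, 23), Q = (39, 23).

(57, 23) + (39, 23). λ = (23 - 23)/(39 - 57) ≡ 0/53 mod 71. 53⁻¹ ≡ 67 (mod 71), so λ ≡ 0.
  x = λ² - 57 - 39 = 0 - 96 ≡ 46; y = λ·(57 - 46) - 23 ≡ 48. → (46, 48)

(46, 48)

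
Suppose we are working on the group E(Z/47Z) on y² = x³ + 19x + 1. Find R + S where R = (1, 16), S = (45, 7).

(1, 16) + (45, 7). λ = (7 - 16)/(45 - 1) ≡ 38/44 mod 47. 44⁻¹ ≡ 31 (mod 47) since 44·31 = 1364 ≡ 1, so λ ≡ 3.
  x = λ² - 1 - 45 = 9 - 46 ≡ 10; y = λ·(1 - 10) - 16 ≡ 4. → (10, 4)

(10, 4)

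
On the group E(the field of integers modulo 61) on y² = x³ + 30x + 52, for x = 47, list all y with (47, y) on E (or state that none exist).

11, 50

x³ + 30x + 52 = 105285 ≡ 60 (mod 61).
Square roots of 60 mod 61: 11 and 50 (since 11² = 121 ≡ 60).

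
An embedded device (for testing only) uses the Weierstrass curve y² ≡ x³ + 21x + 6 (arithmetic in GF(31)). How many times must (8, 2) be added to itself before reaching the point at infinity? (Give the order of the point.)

7

2P: tangent at (8, 2): λ = (3·8² + 21)/(2·2) ≡ 27/4. 4⁻¹ ≡ 8 (mod 31), so λ ≡ 27·8 ≡ 30.
  x = λ² - 8 - 8 = 900 - 16 ≡ 16; y = λ·(8 - 16) - 2 ≡ 6. → (16, 6)
3P: (16, 6) + (8, 2). λ = (2 - 6)/(8 - 16) ≡ 27/23 mod 31. 23⁻¹ ≡ 27 (mod 31), so λ ≡ 16.
  x = λ² - 16 - 8 = 256 - 24 ≡ 15; y = λ·(16 - 15) - 6 ≡ 10. → (15, 10)
4P: (15, 10) + (8, 2). λ = (2 - 10)/(8 - 15) ≡ 23/24 mod 31. 24⁻¹ ≡ 22 (mod 31) since 24·22 = 528 ≡ 1, so λ ≡ 10.
  x = λ² - 15 - 8 = 100 - 23 ≡ 15; y = λ·(15 - 15) - 10 ≡ 21. → (15, 21)
5P: (15, 21) + (8, 2). λ = (2 - 21)/(8 - 15) ≡ 12/24 mod 31. 24⁻¹ ≡ 22 (mod 31), so λ ≡ 16.
  x = λ² - 15 - 8 = 256 - 23 ≡ 16; y = λ·(15 - 16) - 21 ≡ 25. → (16, 25)
6P: (16, 25) + (8, 2). λ = (2 - 25)/(8 - 16) ≡ 8/23 mod 31. 23⁻¹ ≡ 27 (mod 31), so λ ≡ 30.
  x = λ² - 16 - 8 = 900 - 24 ≡ 8; y = λ·(16 - 8) - 25 ≡ 29. → (8, 29)
7P: (8, 29) + (8, 2): same x and y₁ ≡ -y₂, so the sum is the point at infinity.
7P = the point at infinity, so the order is 7.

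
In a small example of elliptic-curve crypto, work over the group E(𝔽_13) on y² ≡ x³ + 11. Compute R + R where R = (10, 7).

tangent at (10, 7): λ = (3·10² + 0)/(2·7) ≡ 1/1. 1⁻¹ ≡ 1 (mod 13), so λ ≡ 1·1 ≡ 1.
  x = λ² - 10 - 10 = 1 - 20 ≡ 7; y = λ·(10 - 7) - 7 ≡ 9. → (7, 9)

(7, 9)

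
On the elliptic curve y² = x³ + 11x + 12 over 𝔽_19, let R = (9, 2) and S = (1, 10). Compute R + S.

(10, 18)

(9, 2) + (1, 10). λ = (10 - 2)/(1 - 9) ≡ 8/11 mod 19. 11⁻¹ ≡ 7 (mod 19) since 11·7 = 77 ≡ 1, so λ ≡ 18.
  x = λ² - 9 - 1 = 324 - 10 ≡ 10; y = λ·(9 - 10) - 2 ≡ 18. → (10, 18)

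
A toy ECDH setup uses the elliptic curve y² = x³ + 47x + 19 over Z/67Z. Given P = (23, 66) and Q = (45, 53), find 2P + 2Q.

First 2P:
Repeated addition: build up to 2P.
2P: tangent at (23, 66): λ = (3·23² + 47)/(2·66) ≡ 26/65. 65⁻¹ ≡ 33 (mod 67) since 65·33 = 2145 ≡ 1, so λ ≡ 26·33 ≡ 54.
  x = λ² - 23 - 23 = 2916 - 46 ≡ 56; y = λ·(23 - 56) - 66 ≡ 28. → (56, 28)
2P = (56, 28).
Next 2Q:
Repeated addition: build up to 2Q.
2Q: tangent at (45, 53): λ = (3·45² + 47)/(2·53) ≡ 25/39. 39⁻¹ ≡ 55 (mod 67), so λ ≡ 25·55 ≡ 35.
  x = λ² - 45 - 45 = 1225 - 90 ≡ 63; y = λ·(45 - 63) - 53 ≡ 54. → (63, 54)
2Q = (63, 54).
Finally 2P + 2Q:
(56, 28) + (63, 54). λ = (54 - 28)/(63 - 56) ≡ 26/7 mod 67. 7⁻¹ ≡ 48 (mod 67) since 7·48 = 336 ≡ 1, so λ ≡ 42.
  x = λ² - 56 - 63 = 1764 - 119 ≡ 37; y = λ·(56 - 37) - 28 ≡ 33. → (37, 33)

(37, 33)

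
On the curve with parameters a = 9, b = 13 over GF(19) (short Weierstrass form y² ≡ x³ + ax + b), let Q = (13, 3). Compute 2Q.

(17, 14)

tangent at (13, 3): λ = (3·13² + 9)/(2·3) ≡ 3/6. 6⁻¹ ≡ 16 (mod 19) since 6·16 = 96 ≡ 1, so λ ≡ 3·16 ≡ 10.
  x = λ² - 13 - 13 = 100 - 26 ≡ 17; y = λ·(13 - 17) - 3 ≡ 14. → (17, 14)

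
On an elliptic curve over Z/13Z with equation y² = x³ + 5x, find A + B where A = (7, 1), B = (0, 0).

(10, 6)

(7, 1) + (0, 0). λ = (0 - 1)/(0 - 7) ≡ 12/6 mod 13. 6⁻¹ ≡ 11 (mod 13), so λ ≡ 2.
  x = λ² - 7 - 0 = 4 - 7 ≡ 10; y = λ·(7 - 10) - 1 ≡ 6. → (10, 6)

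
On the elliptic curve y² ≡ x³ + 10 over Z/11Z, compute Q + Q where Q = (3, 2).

(10, 3)

tangent at (3, 2): λ = (3·3² + 0)/(2·2) ≡ 5/4. 4⁻¹ ≡ 3 (mod 11), so λ ≡ 5·3 ≡ 4.
  x = λ² - 3 - 3 = 16 - 6 ≡ 10; y = λ·(3 - 10) - 2 ≡ 3. → (10, 3)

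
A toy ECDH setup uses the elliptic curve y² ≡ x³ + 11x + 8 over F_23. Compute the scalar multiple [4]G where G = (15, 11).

(0, 13)

Double-and-add on 4 = (100)₂. Start with G = (15, 11) for the leading 1-bit.
double: tangent at (15, 11): λ = (3·15² + 11)/(2·11) ≡ 19/22. 22⁻¹ ≡ 22 (mod 23), so λ ≡ 19·22 ≡ 4.
  x = λ² - 15 - 15 = 16 - 30 ≡ 9; y = λ·(15 - 9) - 11 ≡ 13. → (9, 13)
double: tangent at (9, 13): λ = (3·9² + 11)/(2·13) ≡ 1/3. 3⁻¹ ≡ 8 (mod 23), so λ ≡ 1·8 ≡ 8.
  x = λ² - 9 - 9 = 64 - 18 ≡ 0; y = λ·(9 - 0) - 13 ≡ 13. → (0, 13)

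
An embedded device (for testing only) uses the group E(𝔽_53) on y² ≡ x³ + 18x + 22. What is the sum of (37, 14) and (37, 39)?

O

The two points share x = 37 and their y-coordinates satisfy 14 + 39 ≡ 0 (mod 53), so they are inverses. Their sum is the point at infinity.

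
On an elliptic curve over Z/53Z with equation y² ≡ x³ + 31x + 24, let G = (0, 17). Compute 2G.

(47, 29)

tangent at (0, 17): λ = (3·0² + 31)/(2·17) ≡ 31/34. 34⁻¹ ≡ 39 (mod 53), so λ ≡ 31·39 ≡ 43.
  x = λ² - 0 - 0 = 1849 - 0 ≡ 47; y = λ·(0 - 47) - 17 ≡ 29. → (47, 29)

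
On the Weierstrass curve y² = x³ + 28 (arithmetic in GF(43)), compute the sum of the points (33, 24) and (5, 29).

(33, 24) + (5, 29). λ = (29 - 24)/(5 - 33) ≡ 5/15 mod 43. 15⁻¹ ≡ 23 (mod 43), so λ ≡ 29.
  x = λ² - 33 - 5 = 841 - 38 ≡ 29; y = λ·(33 - 29) - 24 ≡ 6. → (29, 6)

(29, 6)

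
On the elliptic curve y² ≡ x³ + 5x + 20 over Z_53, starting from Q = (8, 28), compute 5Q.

(33, 20)

Double-and-add on 5 = (101)₂. Start with Q = (8, 28) for the leading 1-bit.
double: tangent at (8, 28): λ = (3·8² + 5)/(2·28) ≡ 38/3. 3⁻¹ ≡ 18 (mod 53), so λ ≡ 38·18 ≡ 48.
  x = λ² - 8 - 8 = 2304 - 16 ≡ 9; y = λ·(8 - 9) - 28 ≡ 30. → (9, 30)
double: tangent at (9, 30): λ = (3·9² + 5)/(2·30) ≡ 36/7. 7⁻¹ ≡ 38 (mod 53), so λ ≡ 36·38 ≡ 43.
  x = λ² - 9 - 9 = 1849 - 18 ≡ 29; y = λ·(9 - 29) - 30 ≡ 11. → (29, 11)
add Q: (29, 11) + (8, 28). λ = (28 - 11)/(8 - 29) ≡ 17/32 mod 53. 32⁻¹ ≡ 5 (mod 53), so λ ≡ 32.
  x = λ² - 29 - 8 = 1024 - 37 ≡ 33; y = λ·(29 - 33) - 11 ≡ 20. → (33, 20)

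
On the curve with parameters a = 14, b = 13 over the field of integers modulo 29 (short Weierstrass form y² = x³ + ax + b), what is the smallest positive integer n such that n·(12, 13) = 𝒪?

2P: tangent at (12, 13): λ = (3·12² + 14)/(2·13) ≡ 11/26. 26⁻¹ ≡ 19 (mod 29), so λ ≡ 11·19 ≡ 6.
  x = λ² - 12 - 12 = 36 - 24 ≡ 12; y = λ·(12 - 12) - 13 ≡ 16. → (12, 16)
3P: (12, 16) + (12, 13): same x and y₁ ≡ -y₂, so the sum is 𝒪.
3P = 𝒪, so the order is 3.

3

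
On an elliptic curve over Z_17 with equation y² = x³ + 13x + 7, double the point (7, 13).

(12, 2)

tangent at (7, 13): λ = (3·7² + 13)/(2·13) ≡ 7/9. 9⁻¹ ≡ 2 (mod 17), so λ ≡ 7·2 ≡ 14.
  x = λ² - 7 - 7 = 196 - 14 ≡ 12; y = λ·(7 - 12) - 13 ≡ 2. → (12, 2)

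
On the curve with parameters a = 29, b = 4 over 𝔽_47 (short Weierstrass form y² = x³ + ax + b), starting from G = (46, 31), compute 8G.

Double-and-add on 8 = (1000)₂. Start with G = (46, 31) for the leading 1-bit.
double: tangent at (46, 31): λ = (3·46² + 29)/(2·31) ≡ 32/15. 15⁻¹ ≡ 22 (mod 47) since 15·22 = 330 ≡ 1, so λ ≡ 32·22 ≡ 46.
  x = λ² - 46 - 46 = 2116 - 92 ≡ 3; y = λ·(46 - 3) - 31 ≡ 20. → (3, 20)
double: tangent at (3, 20): λ = (3·3² + 29)/(2·20) ≡ 9/40. 40⁻¹ ≡ 20 (mod 47) since 40·20 = 800 ≡ 1, so λ ≡ 9·20 ≡ 39.
  x = λ² - 3 - 3 = 1521 - 6 ≡ 11; y = λ·(3 - 11) - 20 ≡ 44. → (11, 44)
double: tangent at (11, 44): λ = (3·11² + 29)/(2·44) ≡ 16/41. 41⁻¹ ≡ 39 (mod 47), so λ ≡ 16·39 ≡ 13.
  x = λ² - 11 - 11 = 169 - 22 ≡ 6; y = λ·(11 - 6) - 44 ≡ 21. → (6, 21)

(6, 21)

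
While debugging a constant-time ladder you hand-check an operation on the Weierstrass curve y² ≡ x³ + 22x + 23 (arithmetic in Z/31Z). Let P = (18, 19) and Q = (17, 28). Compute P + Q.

(15, 16)

(18, 19) + (17, 28). λ = (28 - 19)/(17 - 18) ≡ 9/30 mod 31. 30⁻¹ ≡ 30 (mod 31) since 30·30 = 900 ≡ 1, so λ ≡ 22.
  x = λ² - 18 - 17 = 484 - 35 ≡ 15; y = λ·(18 - 15) - 19 ≡ 16. → (15, 16)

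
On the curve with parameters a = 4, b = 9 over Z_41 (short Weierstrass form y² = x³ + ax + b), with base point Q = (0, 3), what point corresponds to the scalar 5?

(2, 36)

Double-and-add on 5 = (101)₂. Start with Q = (0, 3) for the leading 1-bit.
double: tangent at (0, 3): λ = (3·0² + 4)/(2·3) ≡ 4/6. 6⁻¹ ≡ 7 (mod 41) since 6·7 = 42 ≡ 1, so λ ≡ 4·7 ≡ 28.
  x = λ² - 0 - 0 = 784 - 0 ≡ 5; y = λ·(0 - 5) - 3 ≡ 21. → (5, 21)
double: tangent at (5, 21): λ = (3·5² + 4)/(2·21) ≡ 38/1. 1⁻¹ ≡ 1 (mod 41), so λ ≡ 38·1 ≡ 38.
  x = λ² - 5 - 5 = 1444 - 10 ≡ 40; y = λ·(5 - 40) - 21 ≡ 2. → (40, 2)
add Q: (40, 2) + (0, 3). λ = (3 - 2)/(0 - 40) ≡ 1/1 mod 41. 1⁻¹ ≡ 1 (mod 41), so λ ≡ 1.
  x = λ² - 40 - 0 = 1 - 40 ≡ 2; y = λ·(40 - 2) - 2 ≡ 36. → (2, 36)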